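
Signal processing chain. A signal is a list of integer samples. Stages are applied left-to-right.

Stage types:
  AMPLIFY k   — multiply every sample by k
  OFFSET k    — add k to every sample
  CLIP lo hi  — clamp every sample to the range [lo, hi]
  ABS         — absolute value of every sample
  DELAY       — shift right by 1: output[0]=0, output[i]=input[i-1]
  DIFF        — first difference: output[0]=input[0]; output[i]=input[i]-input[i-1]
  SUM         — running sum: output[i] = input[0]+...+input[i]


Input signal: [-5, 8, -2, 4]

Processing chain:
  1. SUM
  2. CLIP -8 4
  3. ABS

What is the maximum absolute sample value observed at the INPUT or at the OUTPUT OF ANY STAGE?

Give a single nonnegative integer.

Answer: 8

Derivation:
Input: [-5, 8, -2, 4] (max |s|=8)
Stage 1 (SUM): sum[0..0]=-5, sum[0..1]=3, sum[0..2]=1, sum[0..3]=5 -> [-5, 3, 1, 5] (max |s|=5)
Stage 2 (CLIP -8 4): clip(-5,-8,4)=-5, clip(3,-8,4)=3, clip(1,-8,4)=1, clip(5,-8,4)=4 -> [-5, 3, 1, 4] (max |s|=5)
Stage 3 (ABS): |-5|=5, |3|=3, |1|=1, |4|=4 -> [5, 3, 1, 4] (max |s|=5)
Overall max amplitude: 8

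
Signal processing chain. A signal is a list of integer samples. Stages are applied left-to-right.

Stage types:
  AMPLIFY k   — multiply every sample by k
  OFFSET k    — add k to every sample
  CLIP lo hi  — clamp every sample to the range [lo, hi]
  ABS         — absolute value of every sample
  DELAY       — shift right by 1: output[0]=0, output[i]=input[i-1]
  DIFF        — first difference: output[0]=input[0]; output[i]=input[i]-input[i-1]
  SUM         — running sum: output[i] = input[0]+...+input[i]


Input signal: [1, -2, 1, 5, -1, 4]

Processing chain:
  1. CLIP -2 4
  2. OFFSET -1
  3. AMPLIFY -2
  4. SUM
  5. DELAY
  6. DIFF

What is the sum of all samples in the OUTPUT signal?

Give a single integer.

Answer: 4

Derivation:
Input: [1, -2, 1, 5, -1, 4]
Stage 1 (CLIP -2 4): clip(1,-2,4)=1, clip(-2,-2,4)=-2, clip(1,-2,4)=1, clip(5,-2,4)=4, clip(-1,-2,4)=-1, clip(4,-2,4)=4 -> [1, -2, 1, 4, -1, 4]
Stage 2 (OFFSET -1): 1+-1=0, -2+-1=-3, 1+-1=0, 4+-1=3, -1+-1=-2, 4+-1=3 -> [0, -3, 0, 3, -2, 3]
Stage 3 (AMPLIFY -2): 0*-2=0, -3*-2=6, 0*-2=0, 3*-2=-6, -2*-2=4, 3*-2=-6 -> [0, 6, 0, -6, 4, -6]
Stage 4 (SUM): sum[0..0]=0, sum[0..1]=6, sum[0..2]=6, sum[0..3]=0, sum[0..4]=4, sum[0..5]=-2 -> [0, 6, 6, 0, 4, -2]
Stage 5 (DELAY): [0, 0, 6, 6, 0, 4] = [0, 0, 6, 6, 0, 4] -> [0, 0, 6, 6, 0, 4]
Stage 6 (DIFF): s[0]=0, 0-0=0, 6-0=6, 6-6=0, 0-6=-6, 4-0=4 -> [0, 0, 6, 0, -6, 4]
Output sum: 4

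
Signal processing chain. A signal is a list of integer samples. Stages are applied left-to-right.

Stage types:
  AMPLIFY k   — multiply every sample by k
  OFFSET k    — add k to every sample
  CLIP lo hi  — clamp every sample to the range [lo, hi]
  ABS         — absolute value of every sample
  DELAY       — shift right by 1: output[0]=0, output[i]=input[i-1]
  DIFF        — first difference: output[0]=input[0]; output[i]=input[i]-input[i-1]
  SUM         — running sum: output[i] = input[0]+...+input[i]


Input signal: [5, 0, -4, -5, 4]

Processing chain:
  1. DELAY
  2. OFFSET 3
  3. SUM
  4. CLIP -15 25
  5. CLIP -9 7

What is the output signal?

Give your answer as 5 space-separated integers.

Input: [5, 0, -4, -5, 4]
Stage 1 (DELAY): [0, 5, 0, -4, -5] = [0, 5, 0, -4, -5] -> [0, 5, 0, -4, -5]
Stage 2 (OFFSET 3): 0+3=3, 5+3=8, 0+3=3, -4+3=-1, -5+3=-2 -> [3, 8, 3, -1, -2]
Stage 3 (SUM): sum[0..0]=3, sum[0..1]=11, sum[0..2]=14, sum[0..3]=13, sum[0..4]=11 -> [3, 11, 14, 13, 11]
Stage 4 (CLIP -15 25): clip(3,-15,25)=3, clip(11,-15,25)=11, clip(14,-15,25)=14, clip(13,-15,25)=13, clip(11,-15,25)=11 -> [3, 11, 14, 13, 11]
Stage 5 (CLIP -9 7): clip(3,-9,7)=3, clip(11,-9,7)=7, clip(14,-9,7)=7, clip(13,-9,7)=7, clip(11,-9,7)=7 -> [3, 7, 7, 7, 7]

Answer: 3 7 7 7 7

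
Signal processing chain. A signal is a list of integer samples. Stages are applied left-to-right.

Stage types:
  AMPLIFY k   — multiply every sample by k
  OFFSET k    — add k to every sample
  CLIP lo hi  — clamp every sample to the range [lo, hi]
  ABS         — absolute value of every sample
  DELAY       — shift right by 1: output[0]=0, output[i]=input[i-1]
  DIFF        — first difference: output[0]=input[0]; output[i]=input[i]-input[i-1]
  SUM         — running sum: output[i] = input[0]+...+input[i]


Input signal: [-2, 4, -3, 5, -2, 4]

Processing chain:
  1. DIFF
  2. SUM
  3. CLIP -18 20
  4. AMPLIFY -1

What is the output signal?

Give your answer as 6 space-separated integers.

Answer: 2 -4 3 -5 2 -4

Derivation:
Input: [-2, 4, -3, 5, -2, 4]
Stage 1 (DIFF): s[0]=-2, 4--2=6, -3-4=-7, 5--3=8, -2-5=-7, 4--2=6 -> [-2, 6, -7, 8, -7, 6]
Stage 2 (SUM): sum[0..0]=-2, sum[0..1]=4, sum[0..2]=-3, sum[0..3]=5, sum[0..4]=-2, sum[0..5]=4 -> [-2, 4, -3, 5, -2, 4]
Stage 3 (CLIP -18 20): clip(-2,-18,20)=-2, clip(4,-18,20)=4, clip(-3,-18,20)=-3, clip(5,-18,20)=5, clip(-2,-18,20)=-2, clip(4,-18,20)=4 -> [-2, 4, -3, 5, -2, 4]
Stage 4 (AMPLIFY -1): -2*-1=2, 4*-1=-4, -3*-1=3, 5*-1=-5, -2*-1=2, 4*-1=-4 -> [2, -4, 3, -5, 2, -4]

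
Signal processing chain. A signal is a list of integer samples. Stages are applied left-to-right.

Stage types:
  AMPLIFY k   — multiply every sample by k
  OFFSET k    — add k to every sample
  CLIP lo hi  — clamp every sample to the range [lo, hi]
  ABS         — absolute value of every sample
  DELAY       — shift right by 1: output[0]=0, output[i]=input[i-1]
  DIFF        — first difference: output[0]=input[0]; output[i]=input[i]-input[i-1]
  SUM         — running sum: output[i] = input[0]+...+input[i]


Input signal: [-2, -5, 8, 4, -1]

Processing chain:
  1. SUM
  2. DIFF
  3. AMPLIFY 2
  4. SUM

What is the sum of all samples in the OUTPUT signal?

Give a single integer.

Input: [-2, -5, 8, 4, -1]
Stage 1 (SUM): sum[0..0]=-2, sum[0..1]=-7, sum[0..2]=1, sum[0..3]=5, sum[0..4]=4 -> [-2, -7, 1, 5, 4]
Stage 2 (DIFF): s[0]=-2, -7--2=-5, 1--7=8, 5-1=4, 4-5=-1 -> [-2, -5, 8, 4, -1]
Stage 3 (AMPLIFY 2): -2*2=-4, -5*2=-10, 8*2=16, 4*2=8, -1*2=-2 -> [-4, -10, 16, 8, -2]
Stage 4 (SUM): sum[0..0]=-4, sum[0..1]=-14, sum[0..2]=2, sum[0..3]=10, sum[0..4]=8 -> [-4, -14, 2, 10, 8]
Output sum: 2

Answer: 2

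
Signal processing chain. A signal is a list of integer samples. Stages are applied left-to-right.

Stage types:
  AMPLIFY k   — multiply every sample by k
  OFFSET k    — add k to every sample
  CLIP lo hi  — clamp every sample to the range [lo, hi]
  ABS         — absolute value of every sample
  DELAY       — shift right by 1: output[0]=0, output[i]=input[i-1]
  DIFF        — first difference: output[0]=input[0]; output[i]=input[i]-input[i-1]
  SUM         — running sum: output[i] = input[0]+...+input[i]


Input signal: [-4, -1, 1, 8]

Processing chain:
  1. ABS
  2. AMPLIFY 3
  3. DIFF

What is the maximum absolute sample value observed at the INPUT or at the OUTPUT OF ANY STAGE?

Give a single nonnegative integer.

Answer: 24

Derivation:
Input: [-4, -1, 1, 8] (max |s|=8)
Stage 1 (ABS): |-4|=4, |-1|=1, |1|=1, |8|=8 -> [4, 1, 1, 8] (max |s|=8)
Stage 2 (AMPLIFY 3): 4*3=12, 1*3=3, 1*3=3, 8*3=24 -> [12, 3, 3, 24] (max |s|=24)
Stage 3 (DIFF): s[0]=12, 3-12=-9, 3-3=0, 24-3=21 -> [12, -9, 0, 21] (max |s|=21)
Overall max amplitude: 24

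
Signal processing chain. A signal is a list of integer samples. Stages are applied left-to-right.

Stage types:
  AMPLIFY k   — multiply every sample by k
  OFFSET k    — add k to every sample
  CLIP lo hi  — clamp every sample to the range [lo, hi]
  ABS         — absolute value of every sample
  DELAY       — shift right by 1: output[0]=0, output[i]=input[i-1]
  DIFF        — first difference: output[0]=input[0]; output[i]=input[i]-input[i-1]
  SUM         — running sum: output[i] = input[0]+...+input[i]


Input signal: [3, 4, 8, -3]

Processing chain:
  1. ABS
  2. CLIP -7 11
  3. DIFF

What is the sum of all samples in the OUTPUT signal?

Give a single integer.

Input: [3, 4, 8, -3]
Stage 1 (ABS): |3|=3, |4|=4, |8|=8, |-3|=3 -> [3, 4, 8, 3]
Stage 2 (CLIP -7 11): clip(3,-7,11)=3, clip(4,-7,11)=4, clip(8,-7,11)=8, clip(3,-7,11)=3 -> [3, 4, 8, 3]
Stage 3 (DIFF): s[0]=3, 4-3=1, 8-4=4, 3-8=-5 -> [3, 1, 4, -5]
Output sum: 3

Answer: 3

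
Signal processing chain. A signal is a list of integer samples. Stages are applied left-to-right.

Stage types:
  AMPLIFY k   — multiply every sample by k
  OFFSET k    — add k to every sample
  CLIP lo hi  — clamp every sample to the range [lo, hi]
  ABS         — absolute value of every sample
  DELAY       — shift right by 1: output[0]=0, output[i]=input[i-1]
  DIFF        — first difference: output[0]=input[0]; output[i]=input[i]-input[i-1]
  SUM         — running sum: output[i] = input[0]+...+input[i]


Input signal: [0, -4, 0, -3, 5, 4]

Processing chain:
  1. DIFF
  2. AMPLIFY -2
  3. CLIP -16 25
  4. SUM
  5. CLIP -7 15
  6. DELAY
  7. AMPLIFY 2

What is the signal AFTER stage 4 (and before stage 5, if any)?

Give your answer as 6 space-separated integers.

Answer: 0 8 0 6 -10 -8

Derivation:
Input: [0, -4, 0, -3, 5, 4]
Stage 1 (DIFF): s[0]=0, -4-0=-4, 0--4=4, -3-0=-3, 5--3=8, 4-5=-1 -> [0, -4, 4, -3, 8, -1]
Stage 2 (AMPLIFY -2): 0*-2=0, -4*-2=8, 4*-2=-8, -3*-2=6, 8*-2=-16, -1*-2=2 -> [0, 8, -8, 6, -16, 2]
Stage 3 (CLIP -16 25): clip(0,-16,25)=0, clip(8,-16,25)=8, clip(-8,-16,25)=-8, clip(6,-16,25)=6, clip(-16,-16,25)=-16, clip(2,-16,25)=2 -> [0, 8, -8, 6, -16, 2]
Stage 4 (SUM): sum[0..0]=0, sum[0..1]=8, sum[0..2]=0, sum[0..3]=6, sum[0..4]=-10, sum[0..5]=-8 -> [0, 8, 0, 6, -10, -8]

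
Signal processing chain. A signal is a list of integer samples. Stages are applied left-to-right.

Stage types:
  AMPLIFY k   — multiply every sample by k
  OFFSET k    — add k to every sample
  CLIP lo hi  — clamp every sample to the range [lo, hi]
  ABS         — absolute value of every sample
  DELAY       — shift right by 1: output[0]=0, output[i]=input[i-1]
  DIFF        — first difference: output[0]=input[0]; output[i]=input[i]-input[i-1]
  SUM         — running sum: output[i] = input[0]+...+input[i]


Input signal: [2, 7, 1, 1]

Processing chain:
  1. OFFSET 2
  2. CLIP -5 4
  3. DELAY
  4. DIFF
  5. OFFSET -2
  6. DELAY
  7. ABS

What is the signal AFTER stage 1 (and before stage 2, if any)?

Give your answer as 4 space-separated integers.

Answer: 4 9 3 3

Derivation:
Input: [2, 7, 1, 1]
Stage 1 (OFFSET 2): 2+2=4, 7+2=9, 1+2=3, 1+2=3 -> [4, 9, 3, 3]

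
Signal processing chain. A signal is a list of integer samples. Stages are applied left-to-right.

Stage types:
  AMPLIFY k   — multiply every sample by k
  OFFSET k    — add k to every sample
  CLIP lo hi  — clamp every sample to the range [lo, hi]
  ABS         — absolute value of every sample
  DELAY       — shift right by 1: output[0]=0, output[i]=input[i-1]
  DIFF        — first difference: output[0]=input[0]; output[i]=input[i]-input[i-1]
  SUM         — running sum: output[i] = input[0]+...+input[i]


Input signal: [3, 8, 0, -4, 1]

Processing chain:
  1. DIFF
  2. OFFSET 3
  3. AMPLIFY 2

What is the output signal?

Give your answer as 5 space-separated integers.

Answer: 12 16 -10 -2 16

Derivation:
Input: [3, 8, 0, -4, 1]
Stage 1 (DIFF): s[0]=3, 8-3=5, 0-8=-8, -4-0=-4, 1--4=5 -> [3, 5, -8, -4, 5]
Stage 2 (OFFSET 3): 3+3=6, 5+3=8, -8+3=-5, -4+3=-1, 5+3=8 -> [6, 8, -5, -1, 8]
Stage 3 (AMPLIFY 2): 6*2=12, 8*2=16, -5*2=-10, -1*2=-2, 8*2=16 -> [12, 16, -10, -2, 16]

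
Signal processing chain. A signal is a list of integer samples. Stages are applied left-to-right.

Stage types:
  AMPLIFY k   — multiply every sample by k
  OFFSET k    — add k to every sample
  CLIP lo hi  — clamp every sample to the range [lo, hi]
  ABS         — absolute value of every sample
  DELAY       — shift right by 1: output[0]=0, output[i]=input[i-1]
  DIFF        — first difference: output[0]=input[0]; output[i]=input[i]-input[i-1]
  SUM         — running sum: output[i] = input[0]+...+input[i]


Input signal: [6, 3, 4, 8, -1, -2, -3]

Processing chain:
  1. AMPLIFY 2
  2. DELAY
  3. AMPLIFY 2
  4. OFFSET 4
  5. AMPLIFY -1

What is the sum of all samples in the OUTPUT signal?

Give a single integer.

Input: [6, 3, 4, 8, -1, -2, -3]
Stage 1 (AMPLIFY 2): 6*2=12, 3*2=6, 4*2=8, 8*2=16, -1*2=-2, -2*2=-4, -3*2=-6 -> [12, 6, 8, 16, -2, -4, -6]
Stage 2 (DELAY): [0, 12, 6, 8, 16, -2, -4] = [0, 12, 6, 8, 16, -2, -4] -> [0, 12, 6, 8, 16, -2, -4]
Stage 3 (AMPLIFY 2): 0*2=0, 12*2=24, 6*2=12, 8*2=16, 16*2=32, -2*2=-4, -4*2=-8 -> [0, 24, 12, 16, 32, -4, -8]
Stage 4 (OFFSET 4): 0+4=4, 24+4=28, 12+4=16, 16+4=20, 32+4=36, -4+4=0, -8+4=-4 -> [4, 28, 16, 20, 36, 0, -4]
Stage 5 (AMPLIFY -1): 4*-1=-4, 28*-1=-28, 16*-1=-16, 20*-1=-20, 36*-1=-36, 0*-1=0, -4*-1=4 -> [-4, -28, -16, -20, -36, 0, 4]
Output sum: -100

Answer: -100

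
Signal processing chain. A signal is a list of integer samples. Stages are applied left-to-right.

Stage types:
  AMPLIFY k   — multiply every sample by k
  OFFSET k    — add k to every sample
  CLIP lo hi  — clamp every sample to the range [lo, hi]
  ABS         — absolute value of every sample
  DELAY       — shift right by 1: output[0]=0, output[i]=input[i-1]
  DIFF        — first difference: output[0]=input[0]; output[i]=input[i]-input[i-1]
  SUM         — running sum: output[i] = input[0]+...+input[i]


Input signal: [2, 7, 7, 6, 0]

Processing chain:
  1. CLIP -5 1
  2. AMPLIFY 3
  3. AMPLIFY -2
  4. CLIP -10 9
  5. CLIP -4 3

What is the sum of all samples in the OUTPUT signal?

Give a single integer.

Answer: -16

Derivation:
Input: [2, 7, 7, 6, 0]
Stage 1 (CLIP -5 1): clip(2,-5,1)=1, clip(7,-5,1)=1, clip(7,-5,1)=1, clip(6,-5,1)=1, clip(0,-5,1)=0 -> [1, 1, 1, 1, 0]
Stage 2 (AMPLIFY 3): 1*3=3, 1*3=3, 1*3=3, 1*3=3, 0*3=0 -> [3, 3, 3, 3, 0]
Stage 3 (AMPLIFY -2): 3*-2=-6, 3*-2=-6, 3*-2=-6, 3*-2=-6, 0*-2=0 -> [-6, -6, -6, -6, 0]
Stage 4 (CLIP -10 9): clip(-6,-10,9)=-6, clip(-6,-10,9)=-6, clip(-6,-10,9)=-6, clip(-6,-10,9)=-6, clip(0,-10,9)=0 -> [-6, -6, -6, -6, 0]
Stage 5 (CLIP -4 3): clip(-6,-4,3)=-4, clip(-6,-4,3)=-4, clip(-6,-4,3)=-4, clip(-6,-4,3)=-4, clip(0,-4,3)=0 -> [-4, -4, -4, -4, 0]
Output sum: -16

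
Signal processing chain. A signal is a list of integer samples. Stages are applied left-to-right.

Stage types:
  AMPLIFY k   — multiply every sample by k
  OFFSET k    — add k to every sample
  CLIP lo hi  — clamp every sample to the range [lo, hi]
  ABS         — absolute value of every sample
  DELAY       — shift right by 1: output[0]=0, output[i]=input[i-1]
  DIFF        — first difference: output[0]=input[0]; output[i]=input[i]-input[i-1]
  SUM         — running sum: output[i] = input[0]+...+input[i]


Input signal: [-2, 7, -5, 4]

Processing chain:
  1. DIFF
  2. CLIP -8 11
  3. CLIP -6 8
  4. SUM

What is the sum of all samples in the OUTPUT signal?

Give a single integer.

Answer: 12

Derivation:
Input: [-2, 7, -5, 4]
Stage 1 (DIFF): s[0]=-2, 7--2=9, -5-7=-12, 4--5=9 -> [-2, 9, -12, 9]
Stage 2 (CLIP -8 11): clip(-2,-8,11)=-2, clip(9,-8,11)=9, clip(-12,-8,11)=-8, clip(9,-8,11)=9 -> [-2, 9, -8, 9]
Stage 3 (CLIP -6 8): clip(-2,-6,8)=-2, clip(9,-6,8)=8, clip(-8,-6,8)=-6, clip(9,-6,8)=8 -> [-2, 8, -6, 8]
Stage 4 (SUM): sum[0..0]=-2, sum[0..1]=6, sum[0..2]=0, sum[0..3]=8 -> [-2, 6, 0, 8]
Output sum: 12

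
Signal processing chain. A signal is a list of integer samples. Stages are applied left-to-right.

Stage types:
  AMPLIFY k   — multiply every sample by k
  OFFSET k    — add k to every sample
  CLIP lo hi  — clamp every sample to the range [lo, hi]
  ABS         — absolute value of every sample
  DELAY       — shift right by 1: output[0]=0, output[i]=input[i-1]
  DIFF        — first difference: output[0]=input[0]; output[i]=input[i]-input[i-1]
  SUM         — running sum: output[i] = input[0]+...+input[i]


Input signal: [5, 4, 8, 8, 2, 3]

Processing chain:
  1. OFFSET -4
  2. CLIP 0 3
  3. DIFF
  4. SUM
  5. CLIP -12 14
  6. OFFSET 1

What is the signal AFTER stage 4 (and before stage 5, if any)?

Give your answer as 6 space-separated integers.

Answer: 1 0 3 3 0 0

Derivation:
Input: [5, 4, 8, 8, 2, 3]
Stage 1 (OFFSET -4): 5+-4=1, 4+-4=0, 8+-4=4, 8+-4=4, 2+-4=-2, 3+-4=-1 -> [1, 0, 4, 4, -2, -1]
Stage 2 (CLIP 0 3): clip(1,0,3)=1, clip(0,0,3)=0, clip(4,0,3)=3, clip(4,0,3)=3, clip(-2,0,3)=0, clip(-1,0,3)=0 -> [1, 0, 3, 3, 0, 0]
Stage 3 (DIFF): s[0]=1, 0-1=-1, 3-0=3, 3-3=0, 0-3=-3, 0-0=0 -> [1, -1, 3, 0, -3, 0]
Stage 4 (SUM): sum[0..0]=1, sum[0..1]=0, sum[0..2]=3, sum[0..3]=3, sum[0..4]=0, sum[0..5]=0 -> [1, 0, 3, 3, 0, 0]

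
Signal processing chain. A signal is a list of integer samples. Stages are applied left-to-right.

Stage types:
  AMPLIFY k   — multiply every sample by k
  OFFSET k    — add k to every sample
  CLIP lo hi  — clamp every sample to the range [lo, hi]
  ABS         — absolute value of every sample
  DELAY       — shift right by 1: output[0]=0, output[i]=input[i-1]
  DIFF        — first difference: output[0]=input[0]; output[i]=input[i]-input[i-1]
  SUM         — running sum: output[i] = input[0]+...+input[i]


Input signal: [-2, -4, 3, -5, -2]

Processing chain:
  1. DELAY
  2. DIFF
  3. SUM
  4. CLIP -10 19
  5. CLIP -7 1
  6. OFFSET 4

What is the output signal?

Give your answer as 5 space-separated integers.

Input: [-2, -4, 3, -5, -2]
Stage 1 (DELAY): [0, -2, -4, 3, -5] = [0, -2, -4, 3, -5] -> [0, -2, -4, 3, -5]
Stage 2 (DIFF): s[0]=0, -2-0=-2, -4--2=-2, 3--4=7, -5-3=-8 -> [0, -2, -2, 7, -8]
Stage 3 (SUM): sum[0..0]=0, sum[0..1]=-2, sum[0..2]=-4, sum[0..3]=3, sum[0..4]=-5 -> [0, -2, -4, 3, -5]
Stage 4 (CLIP -10 19): clip(0,-10,19)=0, clip(-2,-10,19)=-2, clip(-4,-10,19)=-4, clip(3,-10,19)=3, clip(-5,-10,19)=-5 -> [0, -2, -4, 3, -5]
Stage 5 (CLIP -7 1): clip(0,-7,1)=0, clip(-2,-7,1)=-2, clip(-4,-7,1)=-4, clip(3,-7,1)=1, clip(-5,-7,1)=-5 -> [0, -2, -4, 1, -5]
Stage 6 (OFFSET 4): 0+4=4, -2+4=2, -4+4=0, 1+4=5, -5+4=-1 -> [4, 2, 0, 5, -1]

Answer: 4 2 0 5 -1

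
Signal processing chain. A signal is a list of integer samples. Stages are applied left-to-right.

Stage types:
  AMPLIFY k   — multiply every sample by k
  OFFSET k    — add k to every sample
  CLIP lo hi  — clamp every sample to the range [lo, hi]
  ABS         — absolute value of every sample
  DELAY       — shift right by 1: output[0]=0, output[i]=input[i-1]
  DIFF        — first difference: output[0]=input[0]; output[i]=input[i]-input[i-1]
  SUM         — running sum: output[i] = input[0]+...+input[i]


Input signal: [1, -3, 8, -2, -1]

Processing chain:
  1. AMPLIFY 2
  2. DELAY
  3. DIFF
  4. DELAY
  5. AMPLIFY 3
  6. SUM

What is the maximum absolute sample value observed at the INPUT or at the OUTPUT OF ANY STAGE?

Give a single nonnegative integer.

Input: [1, -3, 8, -2, -1] (max |s|=8)
Stage 1 (AMPLIFY 2): 1*2=2, -3*2=-6, 8*2=16, -2*2=-4, -1*2=-2 -> [2, -6, 16, -4, -2] (max |s|=16)
Stage 2 (DELAY): [0, 2, -6, 16, -4] = [0, 2, -6, 16, -4] -> [0, 2, -6, 16, -4] (max |s|=16)
Stage 3 (DIFF): s[0]=0, 2-0=2, -6-2=-8, 16--6=22, -4-16=-20 -> [0, 2, -8, 22, -20] (max |s|=22)
Stage 4 (DELAY): [0, 0, 2, -8, 22] = [0, 0, 2, -8, 22] -> [0, 0, 2, -8, 22] (max |s|=22)
Stage 5 (AMPLIFY 3): 0*3=0, 0*3=0, 2*3=6, -8*3=-24, 22*3=66 -> [0, 0, 6, -24, 66] (max |s|=66)
Stage 6 (SUM): sum[0..0]=0, sum[0..1]=0, sum[0..2]=6, sum[0..3]=-18, sum[0..4]=48 -> [0, 0, 6, -18, 48] (max |s|=48)
Overall max amplitude: 66

Answer: 66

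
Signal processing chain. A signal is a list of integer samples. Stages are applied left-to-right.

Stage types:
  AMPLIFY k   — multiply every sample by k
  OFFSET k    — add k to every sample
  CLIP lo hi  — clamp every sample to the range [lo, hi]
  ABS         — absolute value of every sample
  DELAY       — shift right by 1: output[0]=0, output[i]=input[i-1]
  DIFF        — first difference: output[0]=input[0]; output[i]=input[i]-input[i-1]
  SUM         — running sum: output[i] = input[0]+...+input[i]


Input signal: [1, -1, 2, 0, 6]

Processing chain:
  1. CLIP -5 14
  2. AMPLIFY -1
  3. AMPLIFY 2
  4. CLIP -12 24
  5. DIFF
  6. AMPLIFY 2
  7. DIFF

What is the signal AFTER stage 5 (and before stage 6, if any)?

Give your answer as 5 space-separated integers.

Answer: -2 4 -6 4 -12

Derivation:
Input: [1, -1, 2, 0, 6]
Stage 1 (CLIP -5 14): clip(1,-5,14)=1, clip(-1,-5,14)=-1, clip(2,-5,14)=2, clip(0,-5,14)=0, clip(6,-5,14)=6 -> [1, -1, 2, 0, 6]
Stage 2 (AMPLIFY -1): 1*-1=-1, -1*-1=1, 2*-1=-2, 0*-1=0, 6*-1=-6 -> [-1, 1, -2, 0, -6]
Stage 3 (AMPLIFY 2): -1*2=-2, 1*2=2, -2*2=-4, 0*2=0, -6*2=-12 -> [-2, 2, -4, 0, -12]
Stage 4 (CLIP -12 24): clip(-2,-12,24)=-2, clip(2,-12,24)=2, clip(-4,-12,24)=-4, clip(0,-12,24)=0, clip(-12,-12,24)=-12 -> [-2, 2, -4, 0, -12]
Stage 5 (DIFF): s[0]=-2, 2--2=4, -4-2=-6, 0--4=4, -12-0=-12 -> [-2, 4, -6, 4, -12]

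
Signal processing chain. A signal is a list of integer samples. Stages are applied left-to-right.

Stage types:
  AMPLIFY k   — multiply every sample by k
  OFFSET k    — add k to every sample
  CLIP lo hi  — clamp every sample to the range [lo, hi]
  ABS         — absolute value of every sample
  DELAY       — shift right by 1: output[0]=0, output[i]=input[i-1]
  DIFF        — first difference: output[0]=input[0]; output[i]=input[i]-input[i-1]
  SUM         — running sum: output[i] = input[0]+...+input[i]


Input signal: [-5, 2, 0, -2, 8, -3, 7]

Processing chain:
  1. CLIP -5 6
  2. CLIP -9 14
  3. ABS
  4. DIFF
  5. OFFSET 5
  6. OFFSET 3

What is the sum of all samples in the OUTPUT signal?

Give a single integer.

Input: [-5, 2, 0, -2, 8, -3, 7]
Stage 1 (CLIP -5 6): clip(-5,-5,6)=-5, clip(2,-5,6)=2, clip(0,-5,6)=0, clip(-2,-5,6)=-2, clip(8,-5,6)=6, clip(-3,-5,6)=-3, clip(7,-5,6)=6 -> [-5, 2, 0, -2, 6, -3, 6]
Stage 2 (CLIP -9 14): clip(-5,-9,14)=-5, clip(2,-9,14)=2, clip(0,-9,14)=0, clip(-2,-9,14)=-2, clip(6,-9,14)=6, clip(-3,-9,14)=-3, clip(6,-9,14)=6 -> [-5, 2, 0, -2, 6, -3, 6]
Stage 3 (ABS): |-5|=5, |2|=2, |0|=0, |-2|=2, |6|=6, |-3|=3, |6|=6 -> [5, 2, 0, 2, 6, 3, 6]
Stage 4 (DIFF): s[0]=5, 2-5=-3, 0-2=-2, 2-0=2, 6-2=4, 3-6=-3, 6-3=3 -> [5, -3, -2, 2, 4, -3, 3]
Stage 5 (OFFSET 5): 5+5=10, -3+5=2, -2+5=3, 2+5=7, 4+5=9, -3+5=2, 3+5=8 -> [10, 2, 3, 7, 9, 2, 8]
Stage 6 (OFFSET 3): 10+3=13, 2+3=5, 3+3=6, 7+3=10, 9+3=12, 2+3=5, 8+3=11 -> [13, 5, 6, 10, 12, 5, 11]
Output sum: 62

Answer: 62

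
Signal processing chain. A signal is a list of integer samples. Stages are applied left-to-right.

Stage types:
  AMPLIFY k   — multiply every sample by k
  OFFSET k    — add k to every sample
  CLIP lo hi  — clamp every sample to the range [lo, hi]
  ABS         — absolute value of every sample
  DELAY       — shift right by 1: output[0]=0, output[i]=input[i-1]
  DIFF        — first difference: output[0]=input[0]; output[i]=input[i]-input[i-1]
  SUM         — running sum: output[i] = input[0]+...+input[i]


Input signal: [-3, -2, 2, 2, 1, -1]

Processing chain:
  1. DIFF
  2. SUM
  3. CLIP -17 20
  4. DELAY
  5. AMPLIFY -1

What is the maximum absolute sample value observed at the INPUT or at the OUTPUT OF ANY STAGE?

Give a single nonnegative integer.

Answer: 4

Derivation:
Input: [-3, -2, 2, 2, 1, -1] (max |s|=3)
Stage 1 (DIFF): s[0]=-3, -2--3=1, 2--2=4, 2-2=0, 1-2=-1, -1-1=-2 -> [-3, 1, 4, 0, -1, -2] (max |s|=4)
Stage 2 (SUM): sum[0..0]=-3, sum[0..1]=-2, sum[0..2]=2, sum[0..3]=2, sum[0..4]=1, sum[0..5]=-1 -> [-3, -2, 2, 2, 1, -1] (max |s|=3)
Stage 3 (CLIP -17 20): clip(-3,-17,20)=-3, clip(-2,-17,20)=-2, clip(2,-17,20)=2, clip(2,-17,20)=2, clip(1,-17,20)=1, clip(-1,-17,20)=-1 -> [-3, -2, 2, 2, 1, -1] (max |s|=3)
Stage 4 (DELAY): [0, -3, -2, 2, 2, 1] = [0, -3, -2, 2, 2, 1] -> [0, -3, -2, 2, 2, 1] (max |s|=3)
Stage 5 (AMPLIFY -1): 0*-1=0, -3*-1=3, -2*-1=2, 2*-1=-2, 2*-1=-2, 1*-1=-1 -> [0, 3, 2, -2, -2, -1] (max |s|=3)
Overall max amplitude: 4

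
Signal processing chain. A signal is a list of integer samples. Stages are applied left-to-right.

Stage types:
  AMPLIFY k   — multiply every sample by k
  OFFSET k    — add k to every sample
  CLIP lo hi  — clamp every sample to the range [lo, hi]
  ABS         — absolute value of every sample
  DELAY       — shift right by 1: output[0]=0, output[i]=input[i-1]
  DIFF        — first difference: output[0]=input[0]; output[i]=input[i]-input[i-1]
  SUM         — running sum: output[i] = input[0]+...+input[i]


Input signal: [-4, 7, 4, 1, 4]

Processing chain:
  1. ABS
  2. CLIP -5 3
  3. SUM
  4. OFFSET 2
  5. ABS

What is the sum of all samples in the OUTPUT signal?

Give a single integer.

Answer: 51

Derivation:
Input: [-4, 7, 4, 1, 4]
Stage 1 (ABS): |-4|=4, |7|=7, |4|=4, |1|=1, |4|=4 -> [4, 7, 4, 1, 4]
Stage 2 (CLIP -5 3): clip(4,-5,3)=3, clip(7,-5,3)=3, clip(4,-5,3)=3, clip(1,-5,3)=1, clip(4,-5,3)=3 -> [3, 3, 3, 1, 3]
Stage 3 (SUM): sum[0..0]=3, sum[0..1]=6, sum[0..2]=9, sum[0..3]=10, sum[0..4]=13 -> [3, 6, 9, 10, 13]
Stage 4 (OFFSET 2): 3+2=5, 6+2=8, 9+2=11, 10+2=12, 13+2=15 -> [5, 8, 11, 12, 15]
Stage 5 (ABS): |5|=5, |8|=8, |11|=11, |12|=12, |15|=15 -> [5, 8, 11, 12, 15]
Output sum: 51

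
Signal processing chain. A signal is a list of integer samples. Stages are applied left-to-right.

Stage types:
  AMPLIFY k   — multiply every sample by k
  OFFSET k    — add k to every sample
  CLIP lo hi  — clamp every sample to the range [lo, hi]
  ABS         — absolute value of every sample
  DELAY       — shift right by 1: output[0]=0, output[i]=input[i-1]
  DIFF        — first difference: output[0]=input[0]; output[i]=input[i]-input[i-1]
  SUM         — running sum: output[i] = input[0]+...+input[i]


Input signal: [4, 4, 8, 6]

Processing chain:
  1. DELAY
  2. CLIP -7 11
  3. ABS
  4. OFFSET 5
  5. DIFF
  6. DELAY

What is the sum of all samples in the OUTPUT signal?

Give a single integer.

Input: [4, 4, 8, 6]
Stage 1 (DELAY): [0, 4, 4, 8] = [0, 4, 4, 8] -> [0, 4, 4, 8]
Stage 2 (CLIP -7 11): clip(0,-7,11)=0, clip(4,-7,11)=4, clip(4,-7,11)=4, clip(8,-7,11)=8 -> [0, 4, 4, 8]
Stage 3 (ABS): |0|=0, |4|=4, |4|=4, |8|=8 -> [0, 4, 4, 8]
Stage 4 (OFFSET 5): 0+5=5, 4+5=9, 4+5=9, 8+5=13 -> [5, 9, 9, 13]
Stage 5 (DIFF): s[0]=5, 9-5=4, 9-9=0, 13-9=4 -> [5, 4, 0, 4]
Stage 6 (DELAY): [0, 5, 4, 0] = [0, 5, 4, 0] -> [0, 5, 4, 0]
Output sum: 9

Answer: 9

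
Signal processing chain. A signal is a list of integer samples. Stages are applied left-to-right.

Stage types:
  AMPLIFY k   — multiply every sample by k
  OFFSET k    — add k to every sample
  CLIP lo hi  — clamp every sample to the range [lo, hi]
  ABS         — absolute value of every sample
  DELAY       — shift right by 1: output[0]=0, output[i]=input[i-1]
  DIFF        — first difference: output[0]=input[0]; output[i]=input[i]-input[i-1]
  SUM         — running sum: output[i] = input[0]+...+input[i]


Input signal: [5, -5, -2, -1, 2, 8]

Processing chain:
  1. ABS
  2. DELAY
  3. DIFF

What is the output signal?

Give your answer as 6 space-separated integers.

Answer: 0 5 0 -3 -1 1

Derivation:
Input: [5, -5, -2, -1, 2, 8]
Stage 1 (ABS): |5|=5, |-5|=5, |-2|=2, |-1|=1, |2|=2, |8|=8 -> [5, 5, 2, 1, 2, 8]
Stage 2 (DELAY): [0, 5, 5, 2, 1, 2] = [0, 5, 5, 2, 1, 2] -> [0, 5, 5, 2, 1, 2]
Stage 3 (DIFF): s[0]=0, 5-0=5, 5-5=0, 2-5=-3, 1-2=-1, 2-1=1 -> [0, 5, 0, -3, -1, 1]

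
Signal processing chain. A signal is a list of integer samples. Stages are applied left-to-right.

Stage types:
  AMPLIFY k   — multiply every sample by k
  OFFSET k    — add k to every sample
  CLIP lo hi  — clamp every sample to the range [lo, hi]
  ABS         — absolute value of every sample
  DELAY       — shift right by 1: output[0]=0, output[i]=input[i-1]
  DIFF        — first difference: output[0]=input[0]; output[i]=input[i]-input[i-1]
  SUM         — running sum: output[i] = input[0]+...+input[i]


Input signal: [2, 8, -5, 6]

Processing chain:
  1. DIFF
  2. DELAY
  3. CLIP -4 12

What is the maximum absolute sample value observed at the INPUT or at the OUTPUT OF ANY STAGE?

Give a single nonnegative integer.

Input: [2, 8, -5, 6] (max |s|=8)
Stage 1 (DIFF): s[0]=2, 8-2=6, -5-8=-13, 6--5=11 -> [2, 6, -13, 11] (max |s|=13)
Stage 2 (DELAY): [0, 2, 6, -13] = [0, 2, 6, -13] -> [0, 2, 6, -13] (max |s|=13)
Stage 3 (CLIP -4 12): clip(0,-4,12)=0, clip(2,-4,12)=2, clip(6,-4,12)=6, clip(-13,-4,12)=-4 -> [0, 2, 6, -4] (max |s|=6)
Overall max amplitude: 13

Answer: 13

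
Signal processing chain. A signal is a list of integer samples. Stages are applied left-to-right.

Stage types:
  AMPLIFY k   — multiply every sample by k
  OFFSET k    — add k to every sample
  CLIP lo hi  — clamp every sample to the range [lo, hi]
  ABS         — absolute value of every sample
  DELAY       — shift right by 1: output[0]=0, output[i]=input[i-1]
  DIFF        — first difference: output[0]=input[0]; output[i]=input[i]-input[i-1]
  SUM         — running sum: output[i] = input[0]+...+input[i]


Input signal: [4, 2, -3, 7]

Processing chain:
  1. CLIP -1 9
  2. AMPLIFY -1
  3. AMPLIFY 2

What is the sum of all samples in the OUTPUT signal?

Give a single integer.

Input: [4, 2, -3, 7]
Stage 1 (CLIP -1 9): clip(4,-1,9)=4, clip(2,-1,9)=2, clip(-3,-1,9)=-1, clip(7,-1,9)=7 -> [4, 2, -1, 7]
Stage 2 (AMPLIFY -1): 4*-1=-4, 2*-1=-2, -1*-1=1, 7*-1=-7 -> [-4, -2, 1, -7]
Stage 3 (AMPLIFY 2): -4*2=-8, -2*2=-4, 1*2=2, -7*2=-14 -> [-8, -4, 2, -14]
Output sum: -24

Answer: -24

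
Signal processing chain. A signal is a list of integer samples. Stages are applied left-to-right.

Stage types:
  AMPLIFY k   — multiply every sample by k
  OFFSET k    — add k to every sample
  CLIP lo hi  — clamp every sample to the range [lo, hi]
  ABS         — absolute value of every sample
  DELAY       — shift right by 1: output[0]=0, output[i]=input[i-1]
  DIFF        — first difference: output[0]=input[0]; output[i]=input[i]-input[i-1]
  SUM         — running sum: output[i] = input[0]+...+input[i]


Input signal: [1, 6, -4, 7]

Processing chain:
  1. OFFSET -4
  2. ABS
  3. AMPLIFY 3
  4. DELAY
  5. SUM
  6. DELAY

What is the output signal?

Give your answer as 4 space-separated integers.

Answer: 0 0 9 15

Derivation:
Input: [1, 6, -4, 7]
Stage 1 (OFFSET -4): 1+-4=-3, 6+-4=2, -4+-4=-8, 7+-4=3 -> [-3, 2, -8, 3]
Stage 2 (ABS): |-3|=3, |2|=2, |-8|=8, |3|=3 -> [3, 2, 8, 3]
Stage 3 (AMPLIFY 3): 3*3=9, 2*3=6, 8*3=24, 3*3=9 -> [9, 6, 24, 9]
Stage 4 (DELAY): [0, 9, 6, 24] = [0, 9, 6, 24] -> [0, 9, 6, 24]
Stage 5 (SUM): sum[0..0]=0, sum[0..1]=9, sum[0..2]=15, sum[0..3]=39 -> [0, 9, 15, 39]
Stage 6 (DELAY): [0, 0, 9, 15] = [0, 0, 9, 15] -> [0, 0, 9, 15]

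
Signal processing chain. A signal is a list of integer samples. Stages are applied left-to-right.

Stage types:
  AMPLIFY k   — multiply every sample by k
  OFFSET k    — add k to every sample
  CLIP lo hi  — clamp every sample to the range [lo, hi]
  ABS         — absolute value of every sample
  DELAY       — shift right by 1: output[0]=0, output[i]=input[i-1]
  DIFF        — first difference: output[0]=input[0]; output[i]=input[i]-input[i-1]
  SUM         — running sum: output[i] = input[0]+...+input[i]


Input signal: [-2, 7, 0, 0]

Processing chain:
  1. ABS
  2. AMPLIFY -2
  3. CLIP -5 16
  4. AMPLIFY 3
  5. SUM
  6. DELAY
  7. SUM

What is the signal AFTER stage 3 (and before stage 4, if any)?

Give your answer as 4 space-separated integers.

Input: [-2, 7, 0, 0]
Stage 1 (ABS): |-2|=2, |7|=7, |0|=0, |0|=0 -> [2, 7, 0, 0]
Stage 2 (AMPLIFY -2): 2*-2=-4, 7*-2=-14, 0*-2=0, 0*-2=0 -> [-4, -14, 0, 0]
Stage 3 (CLIP -5 16): clip(-4,-5,16)=-4, clip(-14,-5,16)=-5, clip(0,-5,16)=0, clip(0,-5,16)=0 -> [-4, -5, 0, 0]

Answer: -4 -5 0 0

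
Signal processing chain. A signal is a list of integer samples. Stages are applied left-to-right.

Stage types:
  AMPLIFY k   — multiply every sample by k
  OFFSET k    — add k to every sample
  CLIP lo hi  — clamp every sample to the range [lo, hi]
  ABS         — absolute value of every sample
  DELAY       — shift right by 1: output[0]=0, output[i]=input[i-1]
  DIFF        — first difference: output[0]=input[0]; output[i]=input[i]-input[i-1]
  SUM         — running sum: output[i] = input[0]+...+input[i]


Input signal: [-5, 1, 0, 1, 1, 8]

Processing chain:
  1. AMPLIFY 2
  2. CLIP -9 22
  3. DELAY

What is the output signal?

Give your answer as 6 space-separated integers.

Answer: 0 -9 2 0 2 2

Derivation:
Input: [-5, 1, 0, 1, 1, 8]
Stage 1 (AMPLIFY 2): -5*2=-10, 1*2=2, 0*2=0, 1*2=2, 1*2=2, 8*2=16 -> [-10, 2, 0, 2, 2, 16]
Stage 2 (CLIP -9 22): clip(-10,-9,22)=-9, clip(2,-9,22)=2, clip(0,-9,22)=0, clip(2,-9,22)=2, clip(2,-9,22)=2, clip(16,-9,22)=16 -> [-9, 2, 0, 2, 2, 16]
Stage 3 (DELAY): [0, -9, 2, 0, 2, 2] = [0, -9, 2, 0, 2, 2] -> [0, -9, 2, 0, 2, 2]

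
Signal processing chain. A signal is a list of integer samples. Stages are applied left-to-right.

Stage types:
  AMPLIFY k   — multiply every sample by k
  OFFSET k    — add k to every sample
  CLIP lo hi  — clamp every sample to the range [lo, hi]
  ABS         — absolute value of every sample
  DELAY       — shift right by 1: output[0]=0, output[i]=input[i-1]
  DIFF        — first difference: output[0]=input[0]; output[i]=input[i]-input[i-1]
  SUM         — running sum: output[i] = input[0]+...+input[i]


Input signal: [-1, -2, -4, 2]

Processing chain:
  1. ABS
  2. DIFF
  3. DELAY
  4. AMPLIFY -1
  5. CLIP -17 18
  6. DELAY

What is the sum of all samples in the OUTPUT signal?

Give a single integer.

Answer: -2

Derivation:
Input: [-1, -2, -4, 2]
Stage 1 (ABS): |-1|=1, |-2|=2, |-4|=4, |2|=2 -> [1, 2, 4, 2]
Stage 2 (DIFF): s[0]=1, 2-1=1, 4-2=2, 2-4=-2 -> [1, 1, 2, -2]
Stage 3 (DELAY): [0, 1, 1, 2] = [0, 1, 1, 2] -> [0, 1, 1, 2]
Stage 4 (AMPLIFY -1): 0*-1=0, 1*-1=-1, 1*-1=-1, 2*-1=-2 -> [0, -1, -1, -2]
Stage 5 (CLIP -17 18): clip(0,-17,18)=0, clip(-1,-17,18)=-1, clip(-1,-17,18)=-1, clip(-2,-17,18)=-2 -> [0, -1, -1, -2]
Stage 6 (DELAY): [0, 0, -1, -1] = [0, 0, -1, -1] -> [0, 0, -1, -1]
Output sum: -2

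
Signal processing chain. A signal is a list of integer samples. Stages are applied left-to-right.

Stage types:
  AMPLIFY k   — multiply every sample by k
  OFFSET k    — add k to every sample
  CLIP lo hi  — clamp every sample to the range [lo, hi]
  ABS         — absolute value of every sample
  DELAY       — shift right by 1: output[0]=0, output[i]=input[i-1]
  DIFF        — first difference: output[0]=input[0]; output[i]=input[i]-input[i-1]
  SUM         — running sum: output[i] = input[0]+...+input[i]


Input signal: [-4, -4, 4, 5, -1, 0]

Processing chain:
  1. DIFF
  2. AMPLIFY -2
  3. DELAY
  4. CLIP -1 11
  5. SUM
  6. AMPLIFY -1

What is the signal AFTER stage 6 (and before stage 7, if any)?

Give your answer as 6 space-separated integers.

Input: [-4, -4, 4, 5, -1, 0]
Stage 1 (DIFF): s[0]=-4, -4--4=0, 4--4=8, 5-4=1, -1-5=-6, 0--1=1 -> [-4, 0, 8, 1, -6, 1]
Stage 2 (AMPLIFY -2): -4*-2=8, 0*-2=0, 8*-2=-16, 1*-2=-2, -6*-2=12, 1*-2=-2 -> [8, 0, -16, -2, 12, -2]
Stage 3 (DELAY): [0, 8, 0, -16, -2, 12] = [0, 8, 0, -16, -2, 12] -> [0, 8, 0, -16, -2, 12]
Stage 4 (CLIP -1 11): clip(0,-1,11)=0, clip(8,-1,11)=8, clip(0,-1,11)=0, clip(-16,-1,11)=-1, clip(-2,-1,11)=-1, clip(12,-1,11)=11 -> [0, 8, 0, -1, -1, 11]
Stage 5 (SUM): sum[0..0]=0, sum[0..1]=8, sum[0..2]=8, sum[0..3]=7, sum[0..4]=6, sum[0..5]=17 -> [0, 8, 8, 7, 6, 17]
Stage 6 (AMPLIFY -1): 0*-1=0, 8*-1=-8, 8*-1=-8, 7*-1=-7, 6*-1=-6, 17*-1=-17 -> [0, -8, -8, -7, -6, -17]

Answer: 0 -8 -8 -7 -6 -17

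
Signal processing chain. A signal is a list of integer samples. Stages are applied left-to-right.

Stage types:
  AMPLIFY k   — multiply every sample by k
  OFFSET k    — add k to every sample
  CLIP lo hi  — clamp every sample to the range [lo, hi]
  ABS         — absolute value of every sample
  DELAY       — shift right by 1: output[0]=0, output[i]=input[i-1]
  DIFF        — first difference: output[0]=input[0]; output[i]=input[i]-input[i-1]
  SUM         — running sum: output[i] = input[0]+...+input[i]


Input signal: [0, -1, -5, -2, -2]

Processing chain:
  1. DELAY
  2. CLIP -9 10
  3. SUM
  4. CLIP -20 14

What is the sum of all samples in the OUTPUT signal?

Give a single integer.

Input: [0, -1, -5, -2, -2]
Stage 1 (DELAY): [0, 0, -1, -5, -2] = [0, 0, -1, -5, -2] -> [0, 0, -1, -5, -2]
Stage 2 (CLIP -9 10): clip(0,-9,10)=0, clip(0,-9,10)=0, clip(-1,-9,10)=-1, clip(-5,-9,10)=-5, clip(-2,-9,10)=-2 -> [0, 0, -1, -5, -2]
Stage 3 (SUM): sum[0..0]=0, sum[0..1]=0, sum[0..2]=-1, sum[0..3]=-6, sum[0..4]=-8 -> [0, 0, -1, -6, -8]
Stage 4 (CLIP -20 14): clip(0,-20,14)=0, clip(0,-20,14)=0, clip(-1,-20,14)=-1, clip(-6,-20,14)=-6, clip(-8,-20,14)=-8 -> [0, 0, -1, -6, -8]
Output sum: -15

Answer: -15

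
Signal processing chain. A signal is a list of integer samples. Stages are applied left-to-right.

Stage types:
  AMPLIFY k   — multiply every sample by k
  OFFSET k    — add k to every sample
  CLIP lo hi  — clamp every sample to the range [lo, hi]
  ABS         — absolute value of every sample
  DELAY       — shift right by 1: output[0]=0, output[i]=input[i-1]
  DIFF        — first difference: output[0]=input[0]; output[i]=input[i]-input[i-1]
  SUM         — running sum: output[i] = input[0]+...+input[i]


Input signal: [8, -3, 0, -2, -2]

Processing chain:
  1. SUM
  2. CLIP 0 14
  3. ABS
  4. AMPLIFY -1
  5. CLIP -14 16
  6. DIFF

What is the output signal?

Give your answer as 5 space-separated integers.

Input: [8, -3, 0, -2, -2]
Stage 1 (SUM): sum[0..0]=8, sum[0..1]=5, sum[0..2]=5, sum[0..3]=3, sum[0..4]=1 -> [8, 5, 5, 3, 1]
Stage 2 (CLIP 0 14): clip(8,0,14)=8, clip(5,0,14)=5, clip(5,0,14)=5, clip(3,0,14)=3, clip(1,0,14)=1 -> [8, 5, 5, 3, 1]
Stage 3 (ABS): |8|=8, |5|=5, |5|=5, |3|=3, |1|=1 -> [8, 5, 5, 3, 1]
Stage 4 (AMPLIFY -1): 8*-1=-8, 5*-1=-5, 5*-1=-5, 3*-1=-3, 1*-1=-1 -> [-8, -5, -5, -3, -1]
Stage 5 (CLIP -14 16): clip(-8,-14,16)=-8, clip(-5,-14,16)=-5, clip(-5,-14,16)=-5, clip(-3,-14,16)=-3, clip(-1,-14,16)=-1 -> [-8, -5, -5, -3, -1]
Stage 6 (DIFF): s[0]=-8, -5--8=3, -5--5=0, -3--5=2, -1--3=2 -> [-8, 3, 0, 2, 2]

Answer: -8 3 0 2 2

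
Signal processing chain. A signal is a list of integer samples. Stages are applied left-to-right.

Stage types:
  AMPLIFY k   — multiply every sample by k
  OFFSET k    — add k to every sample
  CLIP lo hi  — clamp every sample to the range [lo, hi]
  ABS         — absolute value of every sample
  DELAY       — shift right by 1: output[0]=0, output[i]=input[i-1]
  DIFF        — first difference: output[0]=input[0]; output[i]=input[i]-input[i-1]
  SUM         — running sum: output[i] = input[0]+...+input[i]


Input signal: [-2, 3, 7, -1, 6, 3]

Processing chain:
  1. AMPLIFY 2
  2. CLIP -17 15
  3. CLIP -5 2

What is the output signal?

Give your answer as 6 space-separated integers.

Input: [-2, 3, 7, -1, 6, 3]
Stage 1 (AMPLIFY 2): -2*2=-4, 3*2=6, 7*2=14, -1*2=-2, 6*2=12, 3*2=6 -> [-4, 6, 14, -2, 12, 6]
Stage 2 (CLIP -17 15): clip(-4,-17,15)=-4, clip(6,-17,15)=6, clip(14,-17,15)=14, clip(-2,-17,15)=-2, clip(12,-17,15)=12, clip(6,-17,15)=6 -> [-4, 6, 14, -2, 12, 6]
Stage 3 (CLIP -5 2): clip(-4,-5,2)=-4, clip(6,-5,2)=2, clip(14,-5,2)=2, clip(-2,-5,2)=-2, clip(12,-5,2)=2, clip(6,-5,2)=2 -> [-4, 2, 2, -2, 2, 2]

Answer: -4 2 2 -2 2 2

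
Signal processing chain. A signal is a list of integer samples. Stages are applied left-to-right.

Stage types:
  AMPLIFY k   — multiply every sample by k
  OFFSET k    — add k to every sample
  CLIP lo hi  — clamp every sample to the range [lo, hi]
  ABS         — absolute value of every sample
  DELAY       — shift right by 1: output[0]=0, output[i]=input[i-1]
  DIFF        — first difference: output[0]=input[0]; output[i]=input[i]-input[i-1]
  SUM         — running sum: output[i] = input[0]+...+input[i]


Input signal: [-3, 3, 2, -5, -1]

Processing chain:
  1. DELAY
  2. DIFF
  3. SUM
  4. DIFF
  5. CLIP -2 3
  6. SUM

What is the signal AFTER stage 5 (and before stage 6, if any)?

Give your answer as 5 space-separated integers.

Answer: 0 -2 3 -1 -2

Derivation:
Input: [-3, 3, 2, -5, -1]
Stage 1 (DELAY): [0, -3, 3, 2, -5] = [0, -3, 3, 2, -5] -> [0, -3, 3, 2, -5]
Stage 2 (DIFF): s[0]=0, -3-0=-3, 3--3=6, 2-3=-1, -5-2=-7 -> [0, -3, 6, -1, -7]
Stage 3 (SUM): sum[0..0]=0, sum[0..1]=-3, sum[0..2]=3, sum[0..3]=2, sum[0..4]=-5 -> [0, -3, 3, 2, -5]
Stage 4 (DIFF): s[0]=0, -3-0=-3, 3--3=6, 2-3=-1, -5-2=-7 -> [0, -3, 6, -1, -7]
Stage 5 (CLIP -2 3): clip(0,-2,3)=0, clip(-3,-2,3)=-2, clip(6,-2,3)=3, clip(-1,-2,3)=-1, clip(-7,-2,3)=-2 -> [0, -2, 3, -1, -2]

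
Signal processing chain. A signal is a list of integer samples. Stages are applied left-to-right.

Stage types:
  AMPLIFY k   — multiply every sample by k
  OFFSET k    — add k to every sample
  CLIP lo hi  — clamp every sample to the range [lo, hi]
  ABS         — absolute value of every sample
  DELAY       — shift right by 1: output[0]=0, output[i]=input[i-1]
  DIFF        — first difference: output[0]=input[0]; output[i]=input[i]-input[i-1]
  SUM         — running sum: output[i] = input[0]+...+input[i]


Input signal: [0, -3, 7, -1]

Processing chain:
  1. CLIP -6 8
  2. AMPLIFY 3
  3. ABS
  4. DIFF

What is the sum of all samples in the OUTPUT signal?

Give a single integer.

Input: [0, -3, 7, -1]
Stage 1 (CLIP -6 8): clip(0,-6,8)=0, clip(-3,-6,8)=-3, clip(7,-6,8)=7, clip(-1,-6,8)=-1 -> [0, -3, 7, -1]
Stage 2 (AMPLIFY 3): 0*3=0, -3*3=-9, 7*3=21, -1*3=-3 -> [0, -9, 21, -3]
Stage 3 (ABS): |0|=0, |-9|=9, |21|=21, |-3|=3 -> [0, 9, 21, 3]
Stage 4 (DIFF): s[0]=0, 9-0=9, 21-9=12, 3-21=-18 -> [0, 9, 12, -18]
Output sum: 3

Answer: 3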